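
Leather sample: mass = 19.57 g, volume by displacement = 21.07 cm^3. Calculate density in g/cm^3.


0.929 g/cm^3


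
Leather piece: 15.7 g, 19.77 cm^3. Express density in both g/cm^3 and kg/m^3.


0.794 g/cm^3
794 kg/m^3


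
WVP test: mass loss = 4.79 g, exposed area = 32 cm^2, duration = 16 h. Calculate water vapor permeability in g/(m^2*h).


93.55 g/(m^2*h)

WVP = mass_loss / (area x time) x 10000
WVP = 4.79 / (32 x 16) x 10000
WVP = 4.79 / 512 x 10000 = 93.55 g/(m^2*h)


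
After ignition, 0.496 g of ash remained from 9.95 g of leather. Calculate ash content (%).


4.98%

Ash% = 0.496 / 9.95 x 100
Ash% = 4.98%


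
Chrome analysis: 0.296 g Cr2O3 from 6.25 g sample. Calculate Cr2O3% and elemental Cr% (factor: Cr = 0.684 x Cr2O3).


Cr2O3% = 0.296 / 6.25 x 100 = 4.74%
Cr% = 4.74 x 0.684 = 3.24%


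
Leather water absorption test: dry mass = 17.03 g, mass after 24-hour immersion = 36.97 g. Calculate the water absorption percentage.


Water absorbed = 36.97 - 17.03 = 19.94 g
WA% = 19.94 / 17.03 x 100 = 117.1%


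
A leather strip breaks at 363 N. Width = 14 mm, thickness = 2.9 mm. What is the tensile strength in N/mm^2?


Cross-sectional area = 14 x 2.9 = 40.6 mm^2
Tensile strength = 363 / 40.6 = 8.94 N/mm^2


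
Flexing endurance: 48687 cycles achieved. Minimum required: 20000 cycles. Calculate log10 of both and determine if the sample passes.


Achieved: log10 = 4.69
Required: log10 = 4.30
Passes: Yes


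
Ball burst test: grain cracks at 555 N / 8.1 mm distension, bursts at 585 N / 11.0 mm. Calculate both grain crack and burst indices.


Crack index = 555 / 8.1 = 68.5 N/mm
Burst index = 585 / 11.0 = 53.2 N/mm


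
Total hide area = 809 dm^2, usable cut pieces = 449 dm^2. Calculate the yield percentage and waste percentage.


Yield = 55.5%
Waste = 44.5%


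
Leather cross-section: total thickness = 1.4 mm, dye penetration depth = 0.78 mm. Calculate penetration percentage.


55.7%

Penetration% = 0.78 / 1.4 x 100
Penetration = 55.7%


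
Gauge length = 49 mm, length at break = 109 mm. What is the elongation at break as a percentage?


122.4%

Extension = 109 - 49 = 60 mm
Elongation = 60 / 49 x 100 = 122.4%


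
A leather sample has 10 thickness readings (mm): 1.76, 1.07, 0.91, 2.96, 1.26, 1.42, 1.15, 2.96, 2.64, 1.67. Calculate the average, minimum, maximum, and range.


Sum = 17.80
Average = 17.80 / 10 = 1.78 mm
Minimum = 0.91 mm
Maximum = 2.96 mm
Range = 2.96 - 0.91 = 2.05 mm


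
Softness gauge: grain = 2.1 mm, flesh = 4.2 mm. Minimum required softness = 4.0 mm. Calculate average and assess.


Average = (2.1 + 4.2) / 2 = 3.15 mm
Minimum = 4.0 mm
Meets requirement: No


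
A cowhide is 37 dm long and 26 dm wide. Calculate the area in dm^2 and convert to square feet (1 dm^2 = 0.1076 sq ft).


Area = 37 x 26 = 962 dm^2
Conversion: 962 x 0.1076 = 103.51 sq ft


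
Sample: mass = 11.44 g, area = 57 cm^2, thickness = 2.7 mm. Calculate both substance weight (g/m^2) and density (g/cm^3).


Substance weight = 2007.0 g/m^2
Density = 0.743 g/cm^3

SW = 11.44 / 57 x 10000 = 2007.0 g/m^2
Volume = 57 x 2.7 / 10 = 15.39 cm^3
Density = 11.44 / 15.39 = 0.743 g/cm^3


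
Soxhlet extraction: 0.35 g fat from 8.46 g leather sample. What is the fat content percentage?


4.1%


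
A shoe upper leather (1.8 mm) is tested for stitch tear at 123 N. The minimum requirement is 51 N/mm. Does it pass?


STS = 68.3 N/mm
Passes: Yes

STS = 123 / 1.8 = 68.3 N/mm
Minimum required: 51 N/mm
Passes: Yes


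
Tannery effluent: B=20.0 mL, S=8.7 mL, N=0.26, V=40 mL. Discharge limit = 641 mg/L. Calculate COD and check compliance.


COD = (20.0 - 8.7) x 0.26 x 8000 / 40 = 587.6 mg/L
Limit: 641 mg/L
Compliant: Yes


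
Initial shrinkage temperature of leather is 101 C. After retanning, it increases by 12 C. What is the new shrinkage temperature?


New Ts = 101 + 12 = 113 C


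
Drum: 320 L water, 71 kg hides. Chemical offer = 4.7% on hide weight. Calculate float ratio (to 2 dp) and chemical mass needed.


Float ratio = 4.51
Chemical needed = 3.337 kg

Float ratio = 320 / 71 = 4.51
Chemical = 71 x 4.7 / 100 = 3.337 kg


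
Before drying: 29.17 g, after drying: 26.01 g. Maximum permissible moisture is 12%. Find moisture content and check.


Moisture content = 10.8%
Acceptable: Yes


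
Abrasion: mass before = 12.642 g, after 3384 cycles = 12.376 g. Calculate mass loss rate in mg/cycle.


0.079 mg/cycle

Mass loss = 12.642 - 12.376 = 0.266 g
Rate = 0.266 / 3384 x 1000 = 0.079 mg/cycle


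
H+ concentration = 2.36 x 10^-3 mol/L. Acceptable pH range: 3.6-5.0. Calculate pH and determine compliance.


pH = -log10(2.36 x 10^-3) = 2.63
Range: 3.6 to 5.0
Compliant: No


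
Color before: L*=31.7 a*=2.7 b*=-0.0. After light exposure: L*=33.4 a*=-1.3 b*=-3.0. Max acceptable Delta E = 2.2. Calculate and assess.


dL = 1.7, da = -4.0, db = -3.0
dE = sqrt((1.7)^2 + (-4.0)^2 + (-3.0)^2) = 5.28
Max = 2.2
Passes: No


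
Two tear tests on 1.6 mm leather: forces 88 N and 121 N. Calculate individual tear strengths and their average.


Tear 1 = 55.0 N/mm
Tear 2 = 75.6 N/mm
Average = 65.3 N/mm


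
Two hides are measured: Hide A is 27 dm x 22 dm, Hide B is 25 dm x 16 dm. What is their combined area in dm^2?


Hide A area = 27 x 22 = 594 dm^2
Hide B area = 25 x 16 = 400 dm^2
Total = 594 + 400 = 994 dm^2


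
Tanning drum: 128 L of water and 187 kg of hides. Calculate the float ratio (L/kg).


0.7

Float ratio = water / hide weight
Ratio = 128 / 187 = 0.7


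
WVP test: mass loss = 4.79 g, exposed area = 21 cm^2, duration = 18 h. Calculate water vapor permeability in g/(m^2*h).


WVP = mass_loss / (area x time) x 10000
WVP = 4.79 / (21 x 18) x 10000
WVP = 4.79 / 378 x 10000 = 126.72 g/(m^2*h)


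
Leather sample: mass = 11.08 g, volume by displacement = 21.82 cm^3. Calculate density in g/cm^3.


Density = mass / volume
Density = 11.08 / 21.82 = 0.508 g/cm^3


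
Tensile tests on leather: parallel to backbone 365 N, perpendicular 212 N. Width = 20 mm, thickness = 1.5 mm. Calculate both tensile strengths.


Parallel = 12.17 N/mm^2
Perpendicular = 7.07 N/mm^2

Area = 20 x 1.5 = 30.0 mm^2
TS (parallel) = 365 / 30.0 = 12.17 N/mm^2
TS (perpendicular) = 212 / 30.0 = 7.07 N/mm^2


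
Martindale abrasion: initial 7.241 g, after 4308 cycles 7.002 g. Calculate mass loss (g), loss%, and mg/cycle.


Mass loss = 0.239 g
Loss = 3.30%
Rate = 0.055 mg/cycle


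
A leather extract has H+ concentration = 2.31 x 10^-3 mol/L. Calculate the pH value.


pH = 2.64


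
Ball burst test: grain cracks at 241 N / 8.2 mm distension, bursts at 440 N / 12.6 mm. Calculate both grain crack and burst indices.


Crack index = 241 / 8.2 = 29.4 N/mm
Burst index = 440 / 12.6 = 34.9 N/mm


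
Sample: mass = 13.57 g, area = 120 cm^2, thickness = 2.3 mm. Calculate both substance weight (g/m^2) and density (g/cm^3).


SW = 13.57 / 120 x 10000 = 1130.8 g/m^2
Volume = 120 x 2.3 / 10 = 27.60 cm^3
Density = 13.57 / 27.60 = 0.492 g/cm^3


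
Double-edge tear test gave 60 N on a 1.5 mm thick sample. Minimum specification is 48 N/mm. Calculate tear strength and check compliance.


Tear strength = 60 / 1.5 = 40.0 N/mm
Required minimum = 48 N/mm
Compliant: No


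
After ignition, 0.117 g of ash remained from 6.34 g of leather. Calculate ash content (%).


Ash% = 0.117 / 6.34 x 100
Ash% = 1.85%


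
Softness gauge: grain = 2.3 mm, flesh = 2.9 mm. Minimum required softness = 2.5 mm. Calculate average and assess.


Average softness = 2.60 mm
Meets requirement: Yes


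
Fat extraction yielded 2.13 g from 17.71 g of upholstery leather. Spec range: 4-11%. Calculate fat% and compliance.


Fat content = 12.0%
Compliant: No

Fat% = 2.13 / 17.71 x 100 = 12.0%
Spec range: 4-11%
Compliant: No


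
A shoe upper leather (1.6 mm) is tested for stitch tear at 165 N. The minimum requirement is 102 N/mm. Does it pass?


STS = 165 / 1.6 = 103.1 N/mm
Minimum required: 102 N/mm
Passes: Yes


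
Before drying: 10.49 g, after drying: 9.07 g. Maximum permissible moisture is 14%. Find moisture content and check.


MC = (10.49 - 9.07) / 10.49 x 100 = 13.5%
Maximum: 14%
Acceptable: Yes


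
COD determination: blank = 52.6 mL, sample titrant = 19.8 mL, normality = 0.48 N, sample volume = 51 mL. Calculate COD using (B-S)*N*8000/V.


COD = (52.6 - 19.8) x 0.48 x 8000 / 51
COD = 32.8 x 0.48 x 8000 / 51
COD = 2469.6 mg/L


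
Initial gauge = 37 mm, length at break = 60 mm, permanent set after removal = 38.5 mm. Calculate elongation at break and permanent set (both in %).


Elongation at break = (60 - 37) / 37 x 100 = 62.2%
Permanent set = (38.5 - 37) / 37 x 100 = 4.1%


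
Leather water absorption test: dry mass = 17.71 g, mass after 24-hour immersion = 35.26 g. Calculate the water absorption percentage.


Water absorbed = 35.26 - 17.71 = 17.55 g
WA% = 17.55 / 17.71 x 100 = 99.1%


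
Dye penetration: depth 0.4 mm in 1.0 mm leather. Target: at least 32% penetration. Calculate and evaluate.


Penetration = 0.4 / 1.0 x 100 = 40.0%
Target: 32%
Meets target: Yes


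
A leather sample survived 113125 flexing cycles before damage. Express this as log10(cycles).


5.05


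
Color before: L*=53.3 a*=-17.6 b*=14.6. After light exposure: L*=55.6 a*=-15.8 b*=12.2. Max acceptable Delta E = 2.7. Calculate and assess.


Delta E = 3.78
Passes: No

dL = 2.3, da = 1.8, db = -2.4
dE = sqrt((2.3)^2 + (1.8)^2 + (-2.4)^2) = 3.78
Max = 2.7
Passes: No


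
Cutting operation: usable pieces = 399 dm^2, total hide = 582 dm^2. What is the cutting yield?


68.6%


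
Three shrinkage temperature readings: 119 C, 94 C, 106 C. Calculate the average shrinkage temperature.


106.3 C

Average = (119 + 94 + 106) / 3
Average = 319 / 3 = 106.3 C


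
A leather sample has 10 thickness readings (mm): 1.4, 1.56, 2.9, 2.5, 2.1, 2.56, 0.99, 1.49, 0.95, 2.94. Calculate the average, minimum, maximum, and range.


Average = 1.94 mm
Min = 0.95 mm
Max = 2.94 mm
Range = 1.99 mm

Sum = 19.39
Average = 19.39 / 10 = 1.94 mm
Minimum = 0.95 mm
Maximum = 2.94 mm
Range = 2.94 - 0.95 = 1.99 mm


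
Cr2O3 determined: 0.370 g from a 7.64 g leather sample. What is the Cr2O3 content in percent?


4.84%


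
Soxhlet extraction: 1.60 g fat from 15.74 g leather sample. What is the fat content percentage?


Fat content = 1.60 / 15.74 x 100
Fat = 10.2%


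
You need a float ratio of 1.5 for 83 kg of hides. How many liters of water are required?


Water = hide weight x target ratio
Water = 83 x 1.5 = 124.5 L


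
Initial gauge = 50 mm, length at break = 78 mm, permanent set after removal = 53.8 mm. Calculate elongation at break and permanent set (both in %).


Elongation at break = 56.0%
Permanent set = 7.6%

Elongation at break = (78 - 50) / 50 x 100 = 56.0%
Permanent set = (53.8 - 50) / 50 x 100 = 7.6%


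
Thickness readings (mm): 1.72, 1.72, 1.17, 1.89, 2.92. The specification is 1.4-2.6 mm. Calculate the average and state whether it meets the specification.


Sum = 9.42
Average = 9.42 / 5 = 1.88 mm
Specification range: 1.4 to 2.6 mm
Within spec: Yes


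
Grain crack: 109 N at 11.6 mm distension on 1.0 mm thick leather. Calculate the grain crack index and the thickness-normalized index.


Crack index = 9.4 N/mm
Normalized index = 9.4 N/mm per mm


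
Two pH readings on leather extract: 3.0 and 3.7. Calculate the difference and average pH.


Difference = |3.0 - 3.7| = 0.7
Average = (3.0 + 3.7) / 2 = 3.35


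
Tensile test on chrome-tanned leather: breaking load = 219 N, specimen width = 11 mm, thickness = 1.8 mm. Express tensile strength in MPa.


Cross-section = 11 x 1.8 = 19.8 mm^2
TS = 219 / 19.8 = 11.06 MPa
(1 N/mm^2 = 1 MPa)


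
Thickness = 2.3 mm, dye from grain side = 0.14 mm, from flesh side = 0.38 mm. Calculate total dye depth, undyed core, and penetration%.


Total dyed = 0.14 + 0.38 = 0.52 mm
Undyed core = 2.3 - 0.52 = 1.78 mm
Penetration = 0.52 / 2.3 x 100 = 22.6%


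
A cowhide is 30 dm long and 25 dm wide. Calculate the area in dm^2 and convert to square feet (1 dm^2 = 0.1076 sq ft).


750 dm^2
80.70 sq ft


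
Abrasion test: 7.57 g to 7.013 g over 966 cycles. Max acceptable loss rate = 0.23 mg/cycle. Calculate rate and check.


Loss = 7.57 - 7.013 = 0.557 g
Rate = 0.557 g / 966 cycles x 1000 = 0.577 mg/cycle
Max = 0.23 mg/cycle
Passes: No


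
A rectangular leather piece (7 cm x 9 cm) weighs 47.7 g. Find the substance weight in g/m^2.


Area = 7 x 9 = 63 cm^2
SW = 47.7 / 63 x 10000 = 7571.4 g/m^2


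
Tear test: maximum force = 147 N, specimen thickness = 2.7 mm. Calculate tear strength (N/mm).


54.4 N/mm

Tear strength = force / thickness
Tear = 147 / 2.7 = 54.4 N/mm


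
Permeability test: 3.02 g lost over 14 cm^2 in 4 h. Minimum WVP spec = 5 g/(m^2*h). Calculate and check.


WVP = 539.29 g/(m^2*h)
Meets specification: Yes

WVP = 3.02 / (14 x 4) x 10000 = 539.29 g/(m^2*h)
Minimum: 5 g/(m^2*h)
Meets spec: Yes


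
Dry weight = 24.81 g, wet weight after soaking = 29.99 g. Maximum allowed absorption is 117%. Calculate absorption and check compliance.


Absorption = 20.9%
Compliant: Yes


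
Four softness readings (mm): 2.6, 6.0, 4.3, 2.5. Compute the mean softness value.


Sum = 2.6 + 6.0 + 4.3 + 2.5
Mean = 15.4 / 4 = 3.85 mm


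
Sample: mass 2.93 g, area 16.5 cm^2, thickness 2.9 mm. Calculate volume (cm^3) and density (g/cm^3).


Volume = 4.785 cm^3
Density = 0.612 g/cm^3


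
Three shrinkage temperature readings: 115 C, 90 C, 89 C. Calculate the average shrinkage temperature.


98.0 C


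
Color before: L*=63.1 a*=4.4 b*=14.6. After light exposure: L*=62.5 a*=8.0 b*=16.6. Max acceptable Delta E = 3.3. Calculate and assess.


dL = -0.6, da = 3.6, db = 2.0
dE = sqrt((-0.6)^2 + (3.6)^2 + (2.0)^2) = 4.16
Max = 3.3
Passes: No


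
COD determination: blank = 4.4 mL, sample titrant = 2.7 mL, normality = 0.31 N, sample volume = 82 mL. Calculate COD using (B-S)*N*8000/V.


51.4 mg/L


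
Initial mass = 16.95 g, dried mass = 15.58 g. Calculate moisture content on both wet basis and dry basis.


Wet basis = 8.1%
Dry basis = 8.8%


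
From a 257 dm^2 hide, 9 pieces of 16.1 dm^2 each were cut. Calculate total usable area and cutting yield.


Usable area = 144.9 dm^2
Yield = 56.4%

Total usable = 9 x 16.1 = 144.9 dm^2
Yield = 144.9 / 257 x 100 = 56.4%


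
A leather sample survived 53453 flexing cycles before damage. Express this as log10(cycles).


4.73

log10(53453) = 4.73


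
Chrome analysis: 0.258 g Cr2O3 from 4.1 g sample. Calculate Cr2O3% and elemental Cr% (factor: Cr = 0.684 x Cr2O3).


Cr2O3 = 6.29%
Cr = 4.30%

Cr2O3% = 0.258 / 4.1 x 100 = 6.29%
Cr% = 6.29 x 0.684 = 4.30%


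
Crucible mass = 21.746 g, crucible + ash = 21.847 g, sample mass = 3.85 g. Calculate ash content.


Ash mass = 0.101 g
Ash content = 2.62%

Ash mass = 21.847 - 21.746 = 0.101 g
Ash% = 0.101 / 3.85 x 100 = 2.62%


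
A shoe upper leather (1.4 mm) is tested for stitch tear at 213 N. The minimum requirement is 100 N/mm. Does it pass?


STS = 213 / 1.4 = 152.1 N/mm
Minimum required: 100 N/mm
Passes: Yes


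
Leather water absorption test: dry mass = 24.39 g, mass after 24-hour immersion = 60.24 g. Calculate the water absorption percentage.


Water absorbed = 60.24 - 24.39 = 35.85 g
WA% = 35.85 / 24.39 x 100 = 147.0%


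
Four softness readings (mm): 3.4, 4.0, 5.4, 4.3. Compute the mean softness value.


Sum = 3.4 + 4.0 + 5.4 + 4.3
Mean = 17.1 / 4 = 4.28 mm


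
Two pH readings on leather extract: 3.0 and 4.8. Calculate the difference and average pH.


Difference = 1.8
Average pH = 3.90


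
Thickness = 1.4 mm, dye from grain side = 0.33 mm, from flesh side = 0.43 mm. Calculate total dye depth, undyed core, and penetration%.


Total dyed = 0.33 + 0.43 = 0.76 mm
Undyed core = 1.4 - 0.76 = 0.64 mm
Penetration = 0.76 / 1.4 x 100 = 54.3%


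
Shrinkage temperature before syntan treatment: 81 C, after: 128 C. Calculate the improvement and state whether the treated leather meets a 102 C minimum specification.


Improvement = 128 - 81 = 47 C
Spec check: 128 C >= 102 C? Yes


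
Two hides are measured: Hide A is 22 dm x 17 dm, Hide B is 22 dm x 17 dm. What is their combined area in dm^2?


748 dm^2

Hide A area = 22 x 17 = 374 dm^2
Hide B area = 22 x 17 = 374 dm^2
Total = 374 + 374 = 748 dm^2


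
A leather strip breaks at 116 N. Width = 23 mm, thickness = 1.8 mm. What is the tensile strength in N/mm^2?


Cross-sectional area = 23 x 1.8 = 41.4 mm^2
Tensile strength = 116 / 41.4 = 2.80 N/mm^2


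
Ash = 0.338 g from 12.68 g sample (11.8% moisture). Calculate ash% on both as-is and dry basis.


As-is ash = 2.67%
Dry-basis ash = 3.02%

As-is ash% = 0.338 / 12.68 x 100 = 2.67%
Dry mass = 12.68 x (100 - 11.8) / 100 = 11.18376 g
Dry-basis ash% = 0.338 / 11.18376 x 100 = 3.02%


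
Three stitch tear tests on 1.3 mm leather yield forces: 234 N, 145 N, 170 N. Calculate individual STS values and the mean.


STS1 = 234 / 1.3 = 180.0 N/mm
STS2 = 145 / 1.3 = 111.5 N/mm
STS3 = 170 / 1.3 = 130.8 N/mm
Mean = (180.0 + 111.5 + 130.8) / 3 = 140.8 N/mm


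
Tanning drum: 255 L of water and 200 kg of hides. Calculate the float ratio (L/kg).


Float ratio = water / hide weight
Ratio = 255 / 200 = 1.3


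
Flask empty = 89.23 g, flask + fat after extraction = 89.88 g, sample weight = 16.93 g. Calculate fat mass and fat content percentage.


Fat mass = 89.88 - 89.23 = 0.65 g
Fat% = 0.65 / 16.93 x 100 = 3.8%


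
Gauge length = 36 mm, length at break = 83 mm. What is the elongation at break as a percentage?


130.6%

Extension = 83 - 36 = 47 mm
Elongation = 47 / 36 x 100 = 130.6%


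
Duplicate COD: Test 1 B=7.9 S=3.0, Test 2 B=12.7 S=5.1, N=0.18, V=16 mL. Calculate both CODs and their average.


COD1 = (7.9 - 3.0) x 0.18 x 8000 / 16 = 441.0 mg/L
COD2 = (12.7 - 5.1) x 0.18 x 8000 / 16 = 684.0 mg/L
Average = (441.0 + 684.0) / 2 = 562.5 mg/L


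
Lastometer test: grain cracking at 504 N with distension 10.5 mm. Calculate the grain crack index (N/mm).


48.0 N/mm


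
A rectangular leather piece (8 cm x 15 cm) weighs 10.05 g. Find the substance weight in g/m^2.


837.5 g/m^2

Area = 8 x 15 = 120 cm^2
SW = 10.05 / 120 x 10000 = 837.5 g/m^2


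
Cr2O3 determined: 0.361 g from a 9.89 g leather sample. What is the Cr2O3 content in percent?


Cr2O3% = 0.361 / 9.89 x 100
Cr2O3% = 3.65%


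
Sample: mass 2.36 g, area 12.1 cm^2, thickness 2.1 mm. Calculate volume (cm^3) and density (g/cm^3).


Volume = 2.541 cm^3
Density = 0.929 g/cm^3


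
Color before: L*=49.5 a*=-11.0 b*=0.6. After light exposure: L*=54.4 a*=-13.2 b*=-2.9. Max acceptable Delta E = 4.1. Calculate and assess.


dL = 4.9, da = -2.2, db = -3.5
dE = sqrt((4.9)^2 + (-2.2)^2 + (-3.5)^2) = 6.41
Max = 4.1
Passes: No


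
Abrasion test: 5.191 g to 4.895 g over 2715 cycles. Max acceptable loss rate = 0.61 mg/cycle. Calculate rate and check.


Loss = 5.191 - 4.895 = 0.296 g
Rate = 0.296 g / 2715 cycles x 1000 = 0.109 mg/cycle
Max = 0.61 mg/cycle
Passes: Yes


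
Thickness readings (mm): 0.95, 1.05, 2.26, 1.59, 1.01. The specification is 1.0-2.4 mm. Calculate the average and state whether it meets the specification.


Average = 1.37 mm
Within specification: Yes

Sum = 6.86
Average = 6.86 / 5 = 1.37 mm
Specification range: 1.0 to 2.4 mm
Within spec: Yes


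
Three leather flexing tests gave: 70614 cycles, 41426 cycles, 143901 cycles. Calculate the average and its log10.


Average = (70614 + 41426 + 143901) / 3 = 85314 cycles
log10(85314) = 4.93


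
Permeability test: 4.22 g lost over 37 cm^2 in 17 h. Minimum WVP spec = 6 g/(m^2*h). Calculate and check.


WVP = 67.09 g/(m^2*h)
Meets specification: Yes

WVP = 4.22 / (37 x 17) x 10000 = 67.09 g/(m^2*h)
Minimum: 6 g/(m^2*h)
Meets spec: Yes


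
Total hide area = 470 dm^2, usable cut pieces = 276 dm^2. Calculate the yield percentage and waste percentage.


Yield = 276 / 470 x 100 = 58.7%
Waste = 470 - 276 = 194 dm^2
Waste% = 100 - 58.7 = 41.3%


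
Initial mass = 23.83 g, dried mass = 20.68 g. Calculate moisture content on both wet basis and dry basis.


Moisture lost = 23.83 - 20.68 = 3.15 g
Wet basis MC = 3.15 / 23.83 x 100 = 13.2%
Dry basis MC = 3.15 / 20.68 x 100 = 15.2%


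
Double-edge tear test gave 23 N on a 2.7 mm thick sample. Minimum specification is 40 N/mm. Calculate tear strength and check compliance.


Tear strength = 8.5 N/mm
Compliant: No

Tear strength = 23 / 2.7 = 8.5 N/mm
Required minimum = 40 N/mm
Compliant: No


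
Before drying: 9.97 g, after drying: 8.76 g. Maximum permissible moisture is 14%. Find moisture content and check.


Moisture content = 12.1%
Acceptable: Yes

MC = (9.97 - 8.76) / 9.97 x 100 = 12.1%
Maximum: 14%
Acceptable: Yes


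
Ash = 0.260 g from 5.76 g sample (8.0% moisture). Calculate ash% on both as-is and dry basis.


As-is ash% = 0.260 / 5.76 x 100 = 4.51%
Dry mass = 5.76 x (100 - 8.0) / 100 = 5.2992 g
Dry-basis ash% = 0.260 / 5.2992 x 100 = 4.91%


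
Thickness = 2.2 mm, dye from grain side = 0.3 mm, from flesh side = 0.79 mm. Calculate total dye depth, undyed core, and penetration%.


Total dyed = 1.09 mm
Undyed core = 1.11 mm
Penetration = 49.5%

Total dyed = 0.3 + 0.79 = 1.09 mm
Undyed core = 2.2 - 1.09 = 1.11 mm
Penetration = 1.09 / 2.2 x 100 = 49.5%


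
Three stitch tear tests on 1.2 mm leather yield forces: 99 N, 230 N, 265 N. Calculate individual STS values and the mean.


STS1 = 82.5 N/mm
STS2 = 191.7 N/mm
STS3 = 220.8 N/mm
Mean = 165.0 N/mm


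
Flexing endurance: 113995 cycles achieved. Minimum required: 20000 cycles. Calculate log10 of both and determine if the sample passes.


log10(113995) = 5.06
log10(20000) = 4.30
Passes: Yes


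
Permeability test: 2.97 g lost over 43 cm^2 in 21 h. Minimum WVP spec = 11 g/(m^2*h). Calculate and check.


WVP = 32.89 g/(m^2*h)
Meets specification: Yes


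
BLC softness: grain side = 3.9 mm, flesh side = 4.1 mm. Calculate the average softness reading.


4.00 mm

Average = (3.9 + 4.1) / 2
Average = 4.00 mm


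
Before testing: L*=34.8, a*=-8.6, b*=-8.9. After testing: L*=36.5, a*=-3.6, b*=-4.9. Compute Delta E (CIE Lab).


Delta E = 6.62

dL = 36.5 - 34.8 = 1.7
da = -3.6 - (-8.6) = 5.0
db = -4.9 - (-8.9) = 4.0
dE = sqrt((1.7)^2 + (5.0)^2 + (4.0)^2) = 6.62


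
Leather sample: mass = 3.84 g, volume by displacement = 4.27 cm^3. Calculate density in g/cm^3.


0.899 g/cm^3


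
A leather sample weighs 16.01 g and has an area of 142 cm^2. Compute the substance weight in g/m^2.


1127.5 g/m^2

Substance weight = mass / area x 10000
SW = 16.01 / 142 x 10000
SW = 1127.5 g/m^2


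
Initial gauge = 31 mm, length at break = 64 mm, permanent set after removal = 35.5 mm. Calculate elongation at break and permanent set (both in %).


Elongation at break = (64 - 31) / 31 x 100 = 106.5%
Permanent set = (35.5 - 31) / 31 x 100 = 14.5%


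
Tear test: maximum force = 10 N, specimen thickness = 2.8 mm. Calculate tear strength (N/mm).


3.6 N/mm


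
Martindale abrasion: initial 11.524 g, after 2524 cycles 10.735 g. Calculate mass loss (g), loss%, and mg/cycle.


Loss = 11.524 - 10.735 = 0.789 g
Loss% = 0.789 / 11.524 x 100 = 6.85%
Rate = 0.789 / 2524 x 1000 = 0.313 mg/cycle


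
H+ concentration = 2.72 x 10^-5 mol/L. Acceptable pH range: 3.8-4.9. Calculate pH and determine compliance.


pH = 4.57
Compliant: Yes

pH = -log10(2.72 x 10^-5) = 4.57
Range: 3.8 to 4.9
Compliant: Yes


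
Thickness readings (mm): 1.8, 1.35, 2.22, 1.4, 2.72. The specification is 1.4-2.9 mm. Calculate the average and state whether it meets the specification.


Average = 1.90 mm
Within specification: Yes


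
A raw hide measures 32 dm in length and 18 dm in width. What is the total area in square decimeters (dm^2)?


576 dm^2


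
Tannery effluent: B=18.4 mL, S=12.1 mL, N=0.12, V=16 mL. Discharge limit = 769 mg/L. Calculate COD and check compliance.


COD = 378.0 mg/L
Compliant: Yes


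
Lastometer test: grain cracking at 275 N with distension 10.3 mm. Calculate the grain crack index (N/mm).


26.7 N/mm

Grain crack index = force / distension
Index = 275 / 10.3 = 26.7 N/mm


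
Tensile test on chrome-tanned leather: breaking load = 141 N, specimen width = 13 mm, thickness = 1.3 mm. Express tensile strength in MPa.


8.34 MPa

Cross-section = 13 x 1.3 = 16.9 mm^2
TS = 141 / 16.9 = 8.34 MPa
(1 N/mm^2 = 1 MPa)


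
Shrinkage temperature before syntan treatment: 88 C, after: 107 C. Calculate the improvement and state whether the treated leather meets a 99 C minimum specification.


Improvement = 107 - 88 = 19 C
Spec check: 107 C >= 99 C? Yes


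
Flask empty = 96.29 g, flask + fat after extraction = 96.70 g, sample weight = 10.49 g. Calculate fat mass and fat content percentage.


Fat mass = 96.70 - 96.29 = 0.41 g
Fat% = 0.41 / 10.49 x 100 = 3.9%


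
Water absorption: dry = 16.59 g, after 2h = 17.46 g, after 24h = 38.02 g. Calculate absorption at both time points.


2h absorption = 5.2%
24h absorption = 129.2%

WA (2h) = (17.46 - 16.59) / 16.59 x 100 = 5.2%
WA (24h) = (38.02 - 16.59) / 16.59 x 100 = 129.2%


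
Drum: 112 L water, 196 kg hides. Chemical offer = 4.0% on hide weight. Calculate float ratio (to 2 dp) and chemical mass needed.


Float ratio = 0.57
Chemical needed = 7.84 kg

Float ratio = 112 / 196 = 0.57
Chemical = 196 x 4.0 / 100 = 7.84 kg


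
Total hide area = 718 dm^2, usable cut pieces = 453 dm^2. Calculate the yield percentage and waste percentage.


Yield = 63.1%
Waste = 36.9%


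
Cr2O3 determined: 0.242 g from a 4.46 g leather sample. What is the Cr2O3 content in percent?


5.43%


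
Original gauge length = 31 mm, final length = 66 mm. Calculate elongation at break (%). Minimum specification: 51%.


Elongation = 112.9%
Meets spec: Yes


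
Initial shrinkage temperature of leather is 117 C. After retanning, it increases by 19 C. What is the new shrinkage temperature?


136 C


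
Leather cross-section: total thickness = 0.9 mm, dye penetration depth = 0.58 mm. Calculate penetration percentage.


Penetration% = 0.58 / 0.9 x 100
Penetration = 64.4%


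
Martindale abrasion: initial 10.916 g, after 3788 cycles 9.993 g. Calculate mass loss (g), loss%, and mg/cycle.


Mass loss = 0.923 g
Loss = 8.46%
Rate = 0.244 mg/cycle


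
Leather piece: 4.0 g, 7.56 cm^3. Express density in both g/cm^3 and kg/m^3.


0.529 g/cm^3
529 kg/m^3

Density = 4.0 / 7.56 = 0.529 g/cm^3
Convert: 0.529 x 1000 = 529 kg/m^3


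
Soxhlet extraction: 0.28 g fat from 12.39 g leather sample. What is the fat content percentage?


Fat content = 0.28 / 12.39 x 100
Fat = 2.3%


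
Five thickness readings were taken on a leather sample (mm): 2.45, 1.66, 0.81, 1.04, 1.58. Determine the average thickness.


1.51 mm

Sum = 2.45 + 1.66 + 0.81 + 1.04 + 1.58 = 7.54
Average = 7.54 / 5 = 1.51 mm


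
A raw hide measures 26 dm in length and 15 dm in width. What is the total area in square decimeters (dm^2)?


Area = length x width
Area = 26 x 15 = 390 dm^2


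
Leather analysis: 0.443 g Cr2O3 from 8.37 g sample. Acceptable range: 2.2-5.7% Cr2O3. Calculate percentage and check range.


Cr2O3 = 5.29%
Within range: Yes


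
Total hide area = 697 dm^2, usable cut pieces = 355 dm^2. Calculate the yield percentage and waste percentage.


Yield = 355 / 697 x 100 = 50.9%
Waste = 697 - 355 = 342 dm^2
Waste% = 100 - 50.9 = 49.1%


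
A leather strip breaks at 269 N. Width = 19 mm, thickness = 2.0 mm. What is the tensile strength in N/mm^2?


7.08 N/mm^2


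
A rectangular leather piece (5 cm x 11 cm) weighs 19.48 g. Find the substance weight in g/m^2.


3541.8 g/m^2

Area = 5 x 11 = 55 cm^2
SW = 19.48 / 55 x 10000 = 3541.8 g/m^2


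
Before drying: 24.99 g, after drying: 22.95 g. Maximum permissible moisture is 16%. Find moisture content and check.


Moisture content = 8.2%
Acceptable: Yes


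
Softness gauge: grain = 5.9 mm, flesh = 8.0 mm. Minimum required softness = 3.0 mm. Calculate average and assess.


Average softness = 6.95 mm
Meets requirement: Yes

Average = (5.9 + 8.0) / 2 = 6.95 mm
Minimum = 3.0 mm
Meets requirement: Yes


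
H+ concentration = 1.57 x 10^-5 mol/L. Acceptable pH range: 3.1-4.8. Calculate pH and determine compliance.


pH = 4.80
Compliant: Yes

pH = -log10(1.57 x 10^-5) = 4.80
Range: 3.1 to 4.8
Compliant: Yes


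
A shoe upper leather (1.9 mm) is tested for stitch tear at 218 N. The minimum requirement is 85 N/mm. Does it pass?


STS = 218 / 1.9 = 114.7 N/mm
Minimum required: 85 N/mm
Passes: Yes


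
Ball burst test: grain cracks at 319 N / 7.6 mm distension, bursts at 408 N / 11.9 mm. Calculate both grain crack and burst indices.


Crack index = 319 / 7.6 = 42.0 N/mm
Burst index = 408 / 11.9 = 34.3 N/mm


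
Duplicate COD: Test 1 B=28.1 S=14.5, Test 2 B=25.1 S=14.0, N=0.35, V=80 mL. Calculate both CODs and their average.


COD1 = 476.0 mg/L
COD2 = 388.5 mg/L
Average = 432.3 mg/L


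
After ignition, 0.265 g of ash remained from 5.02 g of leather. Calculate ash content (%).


Ash% = 0.265 / 5.02 x 100
Ash% = 5.28%


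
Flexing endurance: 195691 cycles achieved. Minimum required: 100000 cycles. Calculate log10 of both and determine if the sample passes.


log10(195691) = 5.29
log10(100000) = 5.00
Passes: Yes


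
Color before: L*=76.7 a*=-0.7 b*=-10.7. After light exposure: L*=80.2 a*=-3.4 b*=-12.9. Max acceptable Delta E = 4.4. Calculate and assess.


dL = 3.5, da = -2.7, db = -2.2
dE = sqrt((3.5)^2 + (-2.7)^2 + (-2.2)^2) = 4.94
Max = 4.4
Passes: No


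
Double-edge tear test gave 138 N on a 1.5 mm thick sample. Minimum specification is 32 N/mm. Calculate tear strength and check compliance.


Tear strength = 92.0 N/mm
Compliant: Yes

Tear strength = 138 / 1.5 = 92.0 N/mm
Required minimum = 32 N/mm
Compliant: Yes


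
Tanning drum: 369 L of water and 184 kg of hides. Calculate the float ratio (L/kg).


Float ratio = water / hide weight
Ratio = 369 / 184 = 2.0


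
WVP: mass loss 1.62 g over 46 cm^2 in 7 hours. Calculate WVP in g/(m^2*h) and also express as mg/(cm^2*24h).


WVP = 50.31 g/(m^2*h)
Daily rate = 120.75 mg/(cm^2*24h)


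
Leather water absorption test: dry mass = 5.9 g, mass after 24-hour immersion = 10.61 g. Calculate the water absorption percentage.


Water absorbed = 10.61 - 5.9 = 4.71 g
WA% = 4.71 / 5.9 x 100 = 79.8%


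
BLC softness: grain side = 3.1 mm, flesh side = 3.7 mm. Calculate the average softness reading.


3.40 mm

Average = (3.1 + 3.7) / 2
Average = 3.40 mm


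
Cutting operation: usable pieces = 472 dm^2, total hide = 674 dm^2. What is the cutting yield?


Yield = usable / total x 100
Yield = 472 / 674 x 100 = 70.0%


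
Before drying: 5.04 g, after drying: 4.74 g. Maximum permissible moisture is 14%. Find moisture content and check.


Moisture content = 6.0%
Acceptable: Yes

MC = (5.04 - 4.74) / 5.04 x 100 = 6.0%
Maximum: 14%
Acceptable: Yes


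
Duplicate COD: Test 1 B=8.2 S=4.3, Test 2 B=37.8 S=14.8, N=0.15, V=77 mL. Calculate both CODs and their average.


COD1 = 60.8 mg/L
COD2 = 358.4 mg/L
Average = 209.6 mg/L

COD1 = (8.2 - 4.3) x 0.15 x 8000 / 77 = 60.8 mg/L
COD2 = (37.8 - 14.8) x 0.15 x 8000 / 77 = 358.4 mg/L
Average = (60.8 + 358.4) / 2 = 209.6 mg/L


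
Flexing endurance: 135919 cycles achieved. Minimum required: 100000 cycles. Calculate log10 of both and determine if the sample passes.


log10(135919) = 5.13
log10(100000) = 5.00
Passes: Yes


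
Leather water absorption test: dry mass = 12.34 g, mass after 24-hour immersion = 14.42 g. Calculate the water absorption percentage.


Water absorbed = 14.42 - 12.34 = 2.08 g
WA% = 2.08 / 12.34 x 100 = 16.9%


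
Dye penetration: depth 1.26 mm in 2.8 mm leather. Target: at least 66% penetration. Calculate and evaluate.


Penetration = 45.0%
Meets target: No

Penetration = 1.26 / 2.8 x 100 = 45.0%
Target: 66%
Meets target: No


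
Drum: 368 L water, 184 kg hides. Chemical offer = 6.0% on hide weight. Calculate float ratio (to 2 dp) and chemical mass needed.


Float ratio = 2.00
Chemical needed = 11.04 kg


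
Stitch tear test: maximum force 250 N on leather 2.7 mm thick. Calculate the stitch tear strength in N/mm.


Stitch tear strength = force / thickness
STS = 250 / 2.7 = 92.6 N/mm


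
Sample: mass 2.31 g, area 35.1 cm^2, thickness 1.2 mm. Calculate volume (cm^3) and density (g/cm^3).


Volume = 4.212 cm^3
Density = 0.548 g/cm^3


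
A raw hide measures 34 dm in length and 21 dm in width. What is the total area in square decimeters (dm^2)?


Area = length x width
Area = 34 x 21 = 714 dm^2


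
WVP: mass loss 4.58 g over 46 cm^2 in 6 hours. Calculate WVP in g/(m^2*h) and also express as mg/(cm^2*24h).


WVP = 165.94 g/(m^2*h)
Daily rate = 398.26 mg/(cm^2*24h)


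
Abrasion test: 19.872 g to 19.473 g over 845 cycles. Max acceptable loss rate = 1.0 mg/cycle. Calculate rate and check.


Loss = 19.872 - 19.473 = 0.399 g
Rate = 0.399 g / 845 cycles x 1000 = 0.472 mg/cycle
Max = 1.0 mg/cycle
Passes: Yes


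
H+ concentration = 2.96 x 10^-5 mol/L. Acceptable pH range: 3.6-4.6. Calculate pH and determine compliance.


pH = 4.53
Compliant: Yes


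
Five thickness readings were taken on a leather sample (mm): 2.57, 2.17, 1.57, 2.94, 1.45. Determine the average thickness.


2.14 mm


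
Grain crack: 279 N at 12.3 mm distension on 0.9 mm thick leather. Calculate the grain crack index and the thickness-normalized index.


Crack index = 22.7 N/mm
Normalized index = 25.2 N/mm per mm

Crack index = 279 / 12.3 = 22.7 N/mm
Normalized = 22.7 / 0.9 = 25.2 N/mm per mm


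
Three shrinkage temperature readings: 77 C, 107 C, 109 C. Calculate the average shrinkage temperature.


Average = (77 + 107 + 109) / 3
Average = 293 / 3 = 97.7 C


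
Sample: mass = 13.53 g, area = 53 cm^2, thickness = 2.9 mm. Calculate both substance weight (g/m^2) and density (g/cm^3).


Substance weight = 2552.8 g/m^2
Density = 0.880 g/cm^3


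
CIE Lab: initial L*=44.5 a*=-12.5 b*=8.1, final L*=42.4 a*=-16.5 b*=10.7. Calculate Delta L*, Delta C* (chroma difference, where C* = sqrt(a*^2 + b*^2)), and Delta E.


Delta L* = -2.1
Delta C* = 4.77
Delta E = 5.21


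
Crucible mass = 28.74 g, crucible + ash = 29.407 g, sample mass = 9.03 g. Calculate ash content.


Ash mass = 0.667 g
Ash content = 7.39%

Ash mass = 29.407 - 28.74 = 0.667 g
Ash% = 0.667 / 9.03 x 100 = 7.39%


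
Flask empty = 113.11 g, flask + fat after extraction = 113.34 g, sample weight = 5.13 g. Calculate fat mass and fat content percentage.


Fat mass = 0.23 g
Fat content = 4.5%

Fat mass = 113.34 - 113.11 = 0.23 g
Fat% = 0.23 / 5.13 x 100 = 4.5%


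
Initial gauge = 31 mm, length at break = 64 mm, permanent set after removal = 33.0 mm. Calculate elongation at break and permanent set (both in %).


Elongation at break = (64 - 31) / 31 x 100 = 106.5%
Permanent set = (33.0 - 31) / 31 x 100 = 6.5%


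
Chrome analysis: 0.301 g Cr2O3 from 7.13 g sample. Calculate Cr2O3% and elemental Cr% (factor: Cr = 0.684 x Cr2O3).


Cr2O3% = 0.301 / 7.13 x 100 = 4.22%
Cr% = 4.22 x 0.684 = 2.89%


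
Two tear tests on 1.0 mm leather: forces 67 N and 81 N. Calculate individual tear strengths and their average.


Tear 1 = 67 / 1.0 = 67.0 N/mm
Tear 2 = 81 / 1.0 = 81.0 N/mm
Average = (67.0 + 81.0) / 2 = 74.0 N/mm


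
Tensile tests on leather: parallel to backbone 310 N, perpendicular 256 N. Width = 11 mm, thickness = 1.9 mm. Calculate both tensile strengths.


Parallel = 14.83 N/mm^2
Perpendicular = 12.25 N/mm^2

Area = 11 x 1.9 = 20.9 mm^2
TS (parallel) = 310 / 20.9 = 14.83 N/mm^2
TS (perpendicular) = 256 / 20.9 = 12.25 N/mm^2


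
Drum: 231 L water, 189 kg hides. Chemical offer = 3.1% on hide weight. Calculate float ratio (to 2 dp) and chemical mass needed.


Float ratio = 231 / 189 = 1.22
Chemical = 189 x 3.1 / 100 = 5.859 kg


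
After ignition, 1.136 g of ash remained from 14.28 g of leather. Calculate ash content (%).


7.96%


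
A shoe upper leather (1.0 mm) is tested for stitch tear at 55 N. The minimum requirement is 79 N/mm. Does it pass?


STS = 55.0 N/mm
Passes: No

STS = 55 / 1.0 = 55.0 N/mm
Minimum required: 79 N/mm
Passes: No


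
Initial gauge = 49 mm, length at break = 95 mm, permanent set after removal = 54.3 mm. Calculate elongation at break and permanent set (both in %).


Elongation at break = 93.9%
Permanent set = 10.8%


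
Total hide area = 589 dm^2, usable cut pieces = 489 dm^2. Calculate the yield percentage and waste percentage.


Yield = 489 / 589 x 100 = 83.0%
Waste = 589 - 489 = 100 dm^2
Waste% = 100 - 83.0 = 17.0%


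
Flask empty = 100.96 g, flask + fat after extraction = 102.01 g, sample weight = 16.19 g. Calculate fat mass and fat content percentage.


Fat mass = 1.05 g
Fat content = 6.5%

Fat mass = 102.01 - 100.96 = 1.05 g
Fat% = 1.05 / 16.19 x 100 = 6.5%


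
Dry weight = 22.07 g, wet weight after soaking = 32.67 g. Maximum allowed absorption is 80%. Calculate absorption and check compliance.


WA = (32.67 - 22.07) / 22.07 x 100 = 48.0%
Maximum allowed: 80%
Compliant: Yes


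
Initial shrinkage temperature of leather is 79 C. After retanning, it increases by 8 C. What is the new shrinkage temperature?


New Ts = 79 + 8 = 87 C


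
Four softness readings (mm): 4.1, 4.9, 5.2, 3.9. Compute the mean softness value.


4.53 mm


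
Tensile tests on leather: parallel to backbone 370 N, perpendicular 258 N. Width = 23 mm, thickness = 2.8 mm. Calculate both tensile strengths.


Parallel = 5.75 N/mm^2
Perpendicular = 4.01 N/mm^2

Area = 23 x 2.8 = 64.4 mm^2
TS (parallel) = 370 / 64.4 = 5.75 N/mm^2
TS (perpendicular) = 258 / 64.4 = 4.01 N/mm^2


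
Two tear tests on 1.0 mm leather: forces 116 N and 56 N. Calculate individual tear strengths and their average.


Tear 1 = 116 / 1.0 = 116.0 N/mm
Tear 2 = 56 / 1.0 = 56.0 N/mm
Average = (116.0 + 56.0) / 2 = 86.0 N/mm


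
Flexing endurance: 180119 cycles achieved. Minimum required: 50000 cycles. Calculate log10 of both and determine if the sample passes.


log10(180119) = 5.26
log10(50000) = 4.70
Passes: Yes


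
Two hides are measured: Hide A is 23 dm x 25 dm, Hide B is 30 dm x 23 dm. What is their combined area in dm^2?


Hide A area = 23 x 25 = 575 dm^2
Hide B area = 30 x 23 = 690 dm^2
Total = 575 + 690 = 1265 dm^2


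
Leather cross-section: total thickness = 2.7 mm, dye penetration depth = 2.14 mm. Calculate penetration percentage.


Penetration% = 2.14 / 2.7 x 100
Penetration = 79.3%


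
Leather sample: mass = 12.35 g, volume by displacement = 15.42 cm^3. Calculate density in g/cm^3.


Density = mass / volume
Density = 12.35 / 15.42 = 0.801 g/cm^3


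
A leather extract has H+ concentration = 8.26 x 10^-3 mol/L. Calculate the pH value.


pH = 2.08


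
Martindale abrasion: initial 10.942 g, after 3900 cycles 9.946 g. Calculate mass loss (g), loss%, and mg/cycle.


Loss = 10.942 - 9.946 = 0.996 g
Loss% = 0.996 / 10.942 x 100 = 9.10%
Rate = 0.996 / 3900 x 1000 = 0.255 mg/cycle


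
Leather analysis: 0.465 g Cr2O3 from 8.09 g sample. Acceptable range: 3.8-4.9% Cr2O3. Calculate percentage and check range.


Cr2O3 = 5.75%
Within range: No

Cr2O3% = 0.465 / 8.09 x 100 = 5.75%
Acceptable range: 3.8 to 4.9%
Within range: No


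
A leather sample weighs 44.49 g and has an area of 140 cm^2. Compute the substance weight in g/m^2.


Substance weight = mass / area x 10000
SW = 44.49 / 140 x 10000
SW = 3177.9 g/m^2
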